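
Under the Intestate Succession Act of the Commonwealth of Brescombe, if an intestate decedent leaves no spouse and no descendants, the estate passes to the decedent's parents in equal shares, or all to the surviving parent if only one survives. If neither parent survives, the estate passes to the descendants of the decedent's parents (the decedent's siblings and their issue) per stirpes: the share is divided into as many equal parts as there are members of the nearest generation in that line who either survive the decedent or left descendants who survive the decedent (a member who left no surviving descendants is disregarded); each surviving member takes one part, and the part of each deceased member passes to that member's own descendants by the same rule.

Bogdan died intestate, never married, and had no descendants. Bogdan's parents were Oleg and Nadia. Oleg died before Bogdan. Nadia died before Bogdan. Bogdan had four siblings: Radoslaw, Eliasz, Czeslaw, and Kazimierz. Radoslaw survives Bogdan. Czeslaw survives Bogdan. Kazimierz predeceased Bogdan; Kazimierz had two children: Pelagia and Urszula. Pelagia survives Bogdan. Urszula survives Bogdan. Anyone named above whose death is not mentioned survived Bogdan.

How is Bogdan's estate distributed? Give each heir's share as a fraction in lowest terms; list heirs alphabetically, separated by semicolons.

Neither parent survives and there are no descendants, so the estate passes to Bogdan's siblings and their issue per stirpes.
The estate is divided into 4 equal shares of 1/4 among Radoslaw, Eliasz, Czeslaw, Kazimierz.
Radoslaw is living and takes 1/4.
Eliasz is living and takes 1/4.
Czeslaw is living and takes 1/4.
Kazimierz predeceased; the 1/4 allotted to Kazimierz's branch passes to Kazimierz's issue by representation.
The 1/4 is divided into 2 equal shares of 1/8 among Pelagia, Urszula.
Pelagia is living and takes 1/8.
Urszula is living and takes 1/8.

Czeslaw 1/4; Eliasz 1/4; Pelagia 1/8; Radoslaw 1/4; Urszula 1/8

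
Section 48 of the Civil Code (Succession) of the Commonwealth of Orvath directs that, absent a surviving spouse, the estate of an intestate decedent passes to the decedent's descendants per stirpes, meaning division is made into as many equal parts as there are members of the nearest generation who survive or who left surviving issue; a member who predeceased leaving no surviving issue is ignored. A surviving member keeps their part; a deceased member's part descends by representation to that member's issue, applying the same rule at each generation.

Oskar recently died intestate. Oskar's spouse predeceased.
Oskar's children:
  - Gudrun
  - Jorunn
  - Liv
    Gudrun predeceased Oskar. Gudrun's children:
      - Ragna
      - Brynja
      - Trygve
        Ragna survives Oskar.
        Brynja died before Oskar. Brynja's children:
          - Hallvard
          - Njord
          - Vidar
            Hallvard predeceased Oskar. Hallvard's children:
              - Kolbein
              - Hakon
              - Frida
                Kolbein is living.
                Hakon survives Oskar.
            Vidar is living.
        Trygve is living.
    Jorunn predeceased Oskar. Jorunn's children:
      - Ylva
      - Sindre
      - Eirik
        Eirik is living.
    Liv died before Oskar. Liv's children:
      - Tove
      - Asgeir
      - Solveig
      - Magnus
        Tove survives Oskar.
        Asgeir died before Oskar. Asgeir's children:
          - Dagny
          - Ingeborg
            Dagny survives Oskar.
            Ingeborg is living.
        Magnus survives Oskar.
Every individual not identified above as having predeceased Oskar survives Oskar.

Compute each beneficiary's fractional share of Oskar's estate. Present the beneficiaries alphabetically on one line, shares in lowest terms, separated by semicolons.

There is no surviving spouse, so the entire estate passes to Oskar's descendants per stirpes.
The estate is divided into 3 equal shares of 1/3 among Gudrun, Jorunn, Liv.
Gudrun predeceased; the 1/3 allotted to Gudrun's branch passes to Gudrun's issue by representation.
The 1/3 is divided into 3 equal shares of 1/9 among Ragna, Brynja, Trygve.
Ragna is living and takes 1/9.
Brynja predeceased; the 1/9 allotted to Brynja's branch passes to Brynja's issue by representation.
The 1/9 is divided into 3 equal shares of 1/27 among Hallvard, Njord, Vidar.
Hallvard predeceased; the 1/27 allotted to Hallvard's branch passes to Hallvard's issue by representation.
The 1/27 is divided into 3 equal shares of 1/81 among Kolbein, Hakon, Frida.
Kolbein is living and takes 1/81.
Hakon is living and takes 1/81.
Frida is living and takes 1/81.
Njord is living and takes 1/27.
Vidar is living and takes 1/27.
Trygve is living and takes 1/9.
Jorunn predeceased; the 1/3 allotted to Jorunn's branch passes to Jorunn's issue by representation.
The 1/3 is divided into 3 equal shares of 1/9 among Ylva, Sindre, Eirik.
Ylva is living and takes 1/9.
Sindre is living and takes 1/9.
Eirik is living and takes 1/9.
Liv predeceased; the 1/3 allotted to Liv's branch passes to Liv's issue by representation.
The 1/3 is divided into 4 equal shares of 1/12 among Tove, Asgeir, Solveig, Magnus.
Tove is living and takes 1/12.
Asgeir predeceased; the 1/12 allotted to Asgeir's branch passes to Asgeir's issue by representation.
The 1/12 is divided into 2 equal shares of 1/24 among Dagny, Ingeborg.
Dagny is living and takes 1/24.
Ingeborg is living and takes 1/24.
Solveig is living and takes 1/12.
Magnus is living and takes 1/12.

Dagny 1/24; Eirik 1/9; Frida 1/81; Hakon 1/81; Ingeborg 1/24; Kolbein 1/81; Magnus 1/12; Njord 1/27; Ragna 1/9; Sindre 1/9; Solveig 1/12; Tove 1/12; Trygve 1/9; Vidar 1/27; Ylva 1/9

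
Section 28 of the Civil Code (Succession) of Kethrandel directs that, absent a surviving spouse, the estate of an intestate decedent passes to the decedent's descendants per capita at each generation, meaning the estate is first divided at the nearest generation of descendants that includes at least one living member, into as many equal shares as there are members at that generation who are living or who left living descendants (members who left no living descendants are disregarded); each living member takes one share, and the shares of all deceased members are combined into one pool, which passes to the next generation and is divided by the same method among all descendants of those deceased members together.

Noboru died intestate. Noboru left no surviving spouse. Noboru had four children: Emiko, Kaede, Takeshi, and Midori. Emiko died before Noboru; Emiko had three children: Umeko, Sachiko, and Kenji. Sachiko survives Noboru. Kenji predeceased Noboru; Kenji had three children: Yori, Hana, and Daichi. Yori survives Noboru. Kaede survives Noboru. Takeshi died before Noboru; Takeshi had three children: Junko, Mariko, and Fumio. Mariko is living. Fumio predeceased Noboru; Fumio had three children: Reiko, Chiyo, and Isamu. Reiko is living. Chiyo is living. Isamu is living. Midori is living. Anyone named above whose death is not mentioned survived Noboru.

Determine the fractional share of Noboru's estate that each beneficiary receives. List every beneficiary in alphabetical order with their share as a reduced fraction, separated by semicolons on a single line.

Chiyo 1/36; Daichi 1/36; Hana 1/36; Isamu 1/36; Junko 1/12; Kaede 1/4; Mariko 1/12; Midori 1/4; Reiko 1/36; Sachiko 1/12; Umeko 1/12; Yori 1/36

There is no surviving spouse, so the entire estate passes to Noboru's descendants per capita at each generation.
At generation 1 (Emiko, Kaede, Takeshi, Midori) there are 4 shares of (1)/4 = 1/4 each.
Living: Kaede and Midori — each takes 1/4.
Deceased: Emiko and Takeshi. Their combined 1/2 is pooled and carried to generation 2.
At generation 2 (Umeko, Sachiko, Kenji, Junko, Mariko, Fumio) there are 6 shares of (1/2)/6 = 1/12 each.
Living: Umeko, Sachiko, Junko, and Mariko — each takes 1/12.
Deceased: Kenji and Fumio. Their combined 1/6 is pooled and carried to generation 3.
At generation 3 (Yori, Hana, Daichi, Reiko, Chiyo, Isamu) there are 6 shares of (1/6)/6 = 1/36 each.
Living: Yori, Hana, Daichi, Reiko, Chiyo, and Isamu — each takes 1/36.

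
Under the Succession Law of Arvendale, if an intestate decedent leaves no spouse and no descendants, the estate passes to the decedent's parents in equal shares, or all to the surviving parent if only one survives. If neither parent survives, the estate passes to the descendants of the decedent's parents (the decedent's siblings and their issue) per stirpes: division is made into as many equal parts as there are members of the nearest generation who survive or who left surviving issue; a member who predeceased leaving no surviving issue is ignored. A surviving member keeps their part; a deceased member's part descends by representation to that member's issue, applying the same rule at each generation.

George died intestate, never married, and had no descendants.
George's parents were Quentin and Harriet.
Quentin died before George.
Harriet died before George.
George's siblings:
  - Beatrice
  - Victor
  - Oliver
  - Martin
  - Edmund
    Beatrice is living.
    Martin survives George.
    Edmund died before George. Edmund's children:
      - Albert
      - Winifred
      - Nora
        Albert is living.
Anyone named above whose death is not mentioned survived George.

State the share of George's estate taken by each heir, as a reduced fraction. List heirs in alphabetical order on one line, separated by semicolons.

Albert 1/15; Beatrice 1/5; Martin 1/5; Nora 1/15; Oliver 1/5; Victor 1/5; Winifred 1/15

Neither parent survives and there are no descendants, so the estate passes to George's siblings and their issue per stirpes.
The estate is divided into 5 equal shares of 1/5 among Beatrice, Victor, Oliver, Martin, Edmund.
Beatrice is living and takes 1/5.
Victor is living and takes 1/5.
Oliver is living and takes 1/5.
Martin is living and takes 1/5.
Edmund predeceased; the 1/5 allotted to Edmund's branch passes to Edmund's issue by representation.
The 1/5 is divided into 3 equal shares of 1/15 among Albert, Winifred, Nora.
Albert is living and takes 1/15.
Winifred is living and takes 1/15.
Nora is living and takes 1/15.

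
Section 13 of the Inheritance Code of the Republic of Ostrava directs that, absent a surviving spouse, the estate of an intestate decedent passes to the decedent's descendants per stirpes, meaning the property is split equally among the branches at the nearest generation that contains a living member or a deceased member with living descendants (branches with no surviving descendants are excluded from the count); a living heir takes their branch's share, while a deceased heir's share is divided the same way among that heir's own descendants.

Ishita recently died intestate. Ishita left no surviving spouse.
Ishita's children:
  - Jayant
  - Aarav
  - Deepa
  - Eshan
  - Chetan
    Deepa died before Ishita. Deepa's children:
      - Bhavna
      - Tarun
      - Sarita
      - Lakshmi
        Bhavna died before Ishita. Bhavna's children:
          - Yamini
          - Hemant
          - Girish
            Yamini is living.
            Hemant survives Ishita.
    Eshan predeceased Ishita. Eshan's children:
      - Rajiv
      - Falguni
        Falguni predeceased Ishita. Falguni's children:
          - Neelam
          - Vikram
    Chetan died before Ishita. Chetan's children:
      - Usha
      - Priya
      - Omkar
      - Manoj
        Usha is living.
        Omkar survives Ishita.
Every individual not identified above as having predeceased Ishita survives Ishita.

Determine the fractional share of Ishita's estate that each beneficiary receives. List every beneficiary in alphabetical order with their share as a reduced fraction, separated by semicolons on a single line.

Aarav 1/5; Girish 1/60; Hemant 1/60; Jayant 1/5; Lakshmi 1/20; Manoj 1/20; Neelam 1/20; Omkar 1/20; Priya 1/20; Rajiv 1/10; Sarita 1/20; Tarun 1/20; Usha 1/20; Vikram 1/20; Yamini 1/60

There is no surviving spouse, so the entire estate passes to Ishita's descendants per stirpes.
The estate is divided into 5 equal shares of 1/5 among Jayant, Aarav, Deepa, Eshan, Chetan.
Jayant is living and takes 1/5.
Aarav is living and takes 1/5.
Deepa predeceased; the 1/5 allotted to Deepa's branch passes to Deepa's issue by representation.
The 1/5 is divided into 4 equal shares of 1/20 among Bhavna, Tarun, Sarita, Lakshmi.
Bhavna predeceased; the 1/20 allotted to Bhavna's branch passes to Bhavna's issue by representation.
The 1/20 is divided into 3 equal shares of 1/60 among Yamini, Hemant, Girish.
Yamini is living and takes 1/60.
Hemant is living and takes 1/60.
Girish is living and takes 1/60.
Tarun is living and takes 1/20.
Sarita is living and takes 1/20.
Lakshmi is living and takes 1/20.
Eshan predeceased; the 1/5 allotted to Eshan's branch passes to Eshan's issue by representation.
The 1/5 is divided into 2 equal shares of 1/10 among Rajiv, Falguni.
Rajiv is living and takes 1/10.
Falguni predeceased; the 1/10 allotted to Falguni's branch passes to Falguni's issue by representation.
The 1/10 is divided into 2 equal shares of 1/20 among Neelam, Vikram.
Neelam is living and takes 1/20.
Vikram is living and takes 1/20.
Chetan predeceased; the 1/5 allotted to Chetan's branch passes to Chetan's issue by representation.
The 1/5 is divided into 4 equal shares of 1/20 among Usha, Priya, Omkar, Manoj.
Usha is living and takes 1/20.
Priya is living and takes 1/20.
Omkar is living and takes 1/20.
Manoj is living and takes 1/20.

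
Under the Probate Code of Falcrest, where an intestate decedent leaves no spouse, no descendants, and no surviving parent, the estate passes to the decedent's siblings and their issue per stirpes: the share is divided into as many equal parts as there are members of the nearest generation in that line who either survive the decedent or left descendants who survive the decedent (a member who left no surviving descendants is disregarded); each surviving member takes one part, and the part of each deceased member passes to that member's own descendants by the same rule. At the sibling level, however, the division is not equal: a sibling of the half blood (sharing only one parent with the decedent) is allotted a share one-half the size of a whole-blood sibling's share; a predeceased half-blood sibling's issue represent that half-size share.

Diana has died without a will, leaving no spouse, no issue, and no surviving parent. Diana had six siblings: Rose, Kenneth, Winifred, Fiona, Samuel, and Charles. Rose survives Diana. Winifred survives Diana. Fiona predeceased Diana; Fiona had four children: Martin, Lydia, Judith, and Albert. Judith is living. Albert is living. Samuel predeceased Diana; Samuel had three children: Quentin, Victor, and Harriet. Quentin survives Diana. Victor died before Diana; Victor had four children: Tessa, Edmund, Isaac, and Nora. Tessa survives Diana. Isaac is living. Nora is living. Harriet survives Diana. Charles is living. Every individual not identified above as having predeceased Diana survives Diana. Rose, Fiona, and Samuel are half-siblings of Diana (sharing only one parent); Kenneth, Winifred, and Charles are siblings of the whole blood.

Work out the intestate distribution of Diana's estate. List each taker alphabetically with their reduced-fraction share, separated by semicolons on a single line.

Albert 1/36; Charles 2/9; Edmund 1/108; Harriet 1/27; Isaac 1/108; Judith 1/36; Kenneth 2/9; Lydia 1/36; Martin 1/36; Nora 1/108; Quentin 1/27; Rose 1/9; Tessa 1/108; Winifred 2/9

No spouse, descendants, or parent survives, so the estate passes to Diana's siblings per stirpes.
Half-blood siblings count for one-half the weight of whole-blood siblings at the initial division.
Dividing 1 in proportion to weights (total weight 9/2): Rose (weight 1/2) → 1/9; Kenneth (weight 1) → 2/9; Winifred (weight 1) → 2/9; Fiona (weight 1/2) → 1/9; Samuel (weight 1/2) → 1/9; Charles (weight 1) → 2/9.
Rose is living and takes 1/9.
Kenneth is living and takes 2/9.
Winifred is living and takes 2/9.
Fiona predeceased; the 1/9 allotted to Fiona's branch passes to Fiona's issue by representation.
The 1/9 is divided into 4 equal shares of 1/36 among Martin, Lydia, Judith, Albert.
Martin is living and takes 1/36.
Lydia is living and takes 1/36.
Judith is living and takes 1/36.
Albert is living and takes 1/36.
Samuel predeceased; the 1/9 allotted to Samuel's branch passes to Samuel's issue by representation.
The 1/9 is divided into 3 equal shares of 1/27 among Quentin, Victor, Harriet.
Quentin is living and takes 1/27.
Victor predeceased; the 1/27 allotted to Victor's branch passes to Victor's issue by representation.
The 1/27 is divided into 4 equal shares of 1/108 among Tessa, Edmund, Isaac, Nora.
Tessa is living and takes 1/108.
Edmund is living and takes 1/108.
Isaac is living and takes 1/108.
Nora is living and takes 1/108.
Harriet is living and takes 1/27.
Charles is living and takes 2/9.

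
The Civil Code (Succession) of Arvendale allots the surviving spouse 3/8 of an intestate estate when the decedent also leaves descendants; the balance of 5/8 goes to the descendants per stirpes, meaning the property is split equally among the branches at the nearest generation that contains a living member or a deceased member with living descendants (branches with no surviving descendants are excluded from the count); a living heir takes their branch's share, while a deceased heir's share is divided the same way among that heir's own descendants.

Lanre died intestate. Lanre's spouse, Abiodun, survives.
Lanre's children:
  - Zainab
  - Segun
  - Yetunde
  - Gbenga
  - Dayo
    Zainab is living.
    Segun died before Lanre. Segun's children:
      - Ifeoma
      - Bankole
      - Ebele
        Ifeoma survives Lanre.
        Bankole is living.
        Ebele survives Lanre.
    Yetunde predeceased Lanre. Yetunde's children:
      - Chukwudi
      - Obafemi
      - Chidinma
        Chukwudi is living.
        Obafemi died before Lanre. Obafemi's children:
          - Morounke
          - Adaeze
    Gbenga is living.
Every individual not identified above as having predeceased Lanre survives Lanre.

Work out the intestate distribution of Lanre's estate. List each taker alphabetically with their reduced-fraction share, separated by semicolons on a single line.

Abiodun, as surviving spouse, takes 3/8.
The remaining 5/8 passes to Lanre's descendants per stirpes.
The 5/8 is divided into 5 equal shares of 1/8 among Zainab, Segun, Yetunde, Gbenga, Dayo.
Zainab is living and takes 1/8.
Segun predeceased; the 1/8 allotted to Segun's branch passes to Segun's issue by representation.
The 1/8 is divided into 3 equal shares of 1/24 among Ifeoma, Bankole, Ebele.
Ifeoma is living and takes 1/24.
Bankole is living and takes 1/24.
Ebele is living and takes 1/24.
Yetunde predeceased; the 1/8 allotted to Yetunde's branch passes to Yetunde's issue by representation.
The 1/8 is divided into 3 equal shares of 1/24 among Chukwudi, Obafemi, Chidinma.
Chukwudi is living and takes 1/24.
Obafemi predeceased; the 1/24 allotted to Obafemi's branch passes to Obafemi's issue by representation.
The 1/24 is divided into 2 equal shares of 1/48 among Morounke, Adaeze.
Morounke is living and takes 1/48.
Adaeze is living and takes 1/48.
Chidinma is living and takes 1/24.
Gbenga is living and takes 1/8.
Dayo is living and takes 1/8.

Abiodun 3/8; Adaeze 1/48; Bankole 1/24; Chidinma 1/24; Chukwudi 1/24; Dayo 1/8; Ebele 1/24; Gbenga 1/8; Ifeoma 1/24; Morounke 1/48; Zainab 1/8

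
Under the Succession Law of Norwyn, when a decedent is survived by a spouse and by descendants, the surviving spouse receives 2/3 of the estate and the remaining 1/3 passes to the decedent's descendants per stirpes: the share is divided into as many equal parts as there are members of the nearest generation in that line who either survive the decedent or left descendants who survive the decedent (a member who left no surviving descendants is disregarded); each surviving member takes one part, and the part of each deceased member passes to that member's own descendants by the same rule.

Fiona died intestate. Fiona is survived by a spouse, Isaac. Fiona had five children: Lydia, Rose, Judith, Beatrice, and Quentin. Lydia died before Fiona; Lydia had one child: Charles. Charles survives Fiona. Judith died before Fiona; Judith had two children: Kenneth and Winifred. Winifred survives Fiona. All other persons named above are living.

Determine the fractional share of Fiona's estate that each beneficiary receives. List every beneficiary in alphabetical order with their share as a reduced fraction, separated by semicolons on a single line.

Beatrice 1/15; Charles 1/15; Isaac 2/3; Kenneth 1/30; Quentin 1/15; Rose 1/15; Winifred 1/30

Isaac, as surviving spouse, takes 2/3.
The remaining 1/3 passes to Fiona's descendants per stirpes.
The 1/3 is divided into 5 equal shares of 1/15 among Lydia, Rose, Judith, Beatrice, Quentin.
Lydia predeceased; the 1/15 allotted to Lydia's branch passes to Lydia's issue by representation.
Charles is the sole taker at this level and receives the full 1/15.
Rose is living and takes 1/15.
Judith predeceased; the 1/15 allotted to Judith's branch passes to Judith's issue by representation.
The 1/15 is divided into 2 equal shares of 1/30 among Kenneth, Winifred.
Kenneth is living and takes 1/30.
Winifred is living and takes 1/30.
Beatrice is living and takes 1/15.
Quentin is living and takes 1/15.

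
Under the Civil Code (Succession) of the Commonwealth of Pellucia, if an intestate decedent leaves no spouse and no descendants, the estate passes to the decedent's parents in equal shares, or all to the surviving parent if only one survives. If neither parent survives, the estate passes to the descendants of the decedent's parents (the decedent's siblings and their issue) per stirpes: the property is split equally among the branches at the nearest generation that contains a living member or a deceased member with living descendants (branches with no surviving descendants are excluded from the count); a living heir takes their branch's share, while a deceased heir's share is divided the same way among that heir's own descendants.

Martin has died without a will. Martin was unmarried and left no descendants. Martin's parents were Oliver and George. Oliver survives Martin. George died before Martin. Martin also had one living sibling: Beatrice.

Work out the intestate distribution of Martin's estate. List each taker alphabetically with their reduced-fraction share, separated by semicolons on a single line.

Only one parent, Oliver, survives, so Oliver takes the entire estate. The siblings take nothing because a surviving parent has priority.

Oliver 1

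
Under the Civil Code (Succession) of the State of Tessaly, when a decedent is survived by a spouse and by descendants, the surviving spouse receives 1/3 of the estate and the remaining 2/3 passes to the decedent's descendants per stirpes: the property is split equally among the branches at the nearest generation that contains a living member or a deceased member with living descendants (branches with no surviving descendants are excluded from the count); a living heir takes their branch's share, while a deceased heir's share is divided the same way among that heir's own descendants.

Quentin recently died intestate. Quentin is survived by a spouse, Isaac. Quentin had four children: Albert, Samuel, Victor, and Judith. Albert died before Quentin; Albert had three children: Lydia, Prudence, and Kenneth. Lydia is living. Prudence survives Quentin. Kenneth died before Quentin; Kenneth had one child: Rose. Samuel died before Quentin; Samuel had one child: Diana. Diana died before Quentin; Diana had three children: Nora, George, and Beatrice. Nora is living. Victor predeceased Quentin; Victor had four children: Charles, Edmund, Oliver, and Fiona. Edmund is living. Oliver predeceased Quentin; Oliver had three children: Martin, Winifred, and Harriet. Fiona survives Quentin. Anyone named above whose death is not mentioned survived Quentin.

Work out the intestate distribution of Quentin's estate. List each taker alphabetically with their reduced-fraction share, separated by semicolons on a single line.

Isaac, as surviving spouse, takes 1/3.
The remaining 2/3 passes to Quentin's descendants per stirpes.
The 2/3 is divided into 4 equal shares of 1/6 among Albert, Samuel, Victor, Judith.
Albert predeceased; the 1/6 allotted to Albert's branch passes to Albert's issue by representation.
The 1/6 is divided into 3 equal shares of 1/18 among Lydia, Prudence, Kenneth.
Lydia is living and takes 1/18.
Prudence is living and takes 1/18.
Kenneth predeceased; the 1/18 allotted to Kenneth's branch passes to Kenneth's issue by representation.
Rose is the sole taker at this level and receives the full 1/18.
Samuel predeceased; the 1/6 allotted to Samuel's branch passes to Samuel's issue by representation.
Diana's line is the sole branch at this level, so the full 1/6 passes to Diana's issue by representation.
The 1/6 is divided into 3 equal shares of 1/18 among Nora, George, Beatrice.
Nora is living and takes 1/18.
George is living and takes 1/18.
Beatrice is living and takes 1/18.
Victor predeceased; the 1/6 allotted to Victor's branch passes to Victor's issue by representation.
The 1/6 is divided into 4 equal shares of 1/24 among Charles, Edmund, Oliver, Fiona.
Charles is living and takes 1/24.
Edmund is living and takes 1/24.
Oliver predeceased; the 1/24 allotted to Oliver's branch passes to Oliver's issue by representation.
The 1/24 is divided into 3 equal shares of 1/72 among Martin, Winifred, Harriet.
Martin is living and takes 1/72.
Winifred is living and takes 1/72.
Harriet is living and takes 1/72.
Fiona is living and takes 1/24.
Judith is living and takes 1/6.

Beatrice 1/18; Charles 1/24; Edmund 1/24; Fiona 1/24; George 1/18; Harriet 1/72; Isaac 1/3; Judith 1/6; Lydia 1/18; Martin 1/72; Nora 1/18; Prudence 1/18; Rose 1/18; Winifred 1/72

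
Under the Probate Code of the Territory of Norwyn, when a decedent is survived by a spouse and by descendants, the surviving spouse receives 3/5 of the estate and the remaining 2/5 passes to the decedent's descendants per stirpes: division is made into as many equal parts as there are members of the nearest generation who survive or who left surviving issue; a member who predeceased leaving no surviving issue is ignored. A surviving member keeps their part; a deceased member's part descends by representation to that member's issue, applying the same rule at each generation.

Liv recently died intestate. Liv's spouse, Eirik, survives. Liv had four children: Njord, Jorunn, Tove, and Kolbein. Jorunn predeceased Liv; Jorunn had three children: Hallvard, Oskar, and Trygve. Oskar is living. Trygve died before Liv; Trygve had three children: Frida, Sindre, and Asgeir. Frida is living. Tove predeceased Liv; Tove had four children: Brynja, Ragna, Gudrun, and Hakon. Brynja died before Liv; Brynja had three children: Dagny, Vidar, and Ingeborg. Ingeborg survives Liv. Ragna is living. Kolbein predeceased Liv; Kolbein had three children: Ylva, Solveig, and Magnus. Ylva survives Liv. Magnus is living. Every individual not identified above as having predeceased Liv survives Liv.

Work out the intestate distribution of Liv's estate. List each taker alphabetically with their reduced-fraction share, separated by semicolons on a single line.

Eirik, as surviving spouse, takes 3/5.
The remaining 2/5 passes to Liv's descendants per stirpes.
The 2/5 is divided into 4 equal shares of 1/10 among Njord, Jorunn, Tove, Kolbein.
Njord is living and takes 1/10.
Jorunn predeceased; the 1/10 allotted to Jorunn's branch passes to Jorunn's issue by representation.
The 1/10 is divided into 3 equal shares of 1/30 among Hallvard, Oskar, Trygve.
Hallvard is living and takes 1/30.
Oskar is living and takes 1/30.
Trygve predeceased; the 1/30 allotted to Trygve's branch passes to Trygve's issue by representation.
The 1/30 is divided into 3 equal shares of 1/90 among Frida, Sindre, Asgeir.
Frida is living and takes 1/90.
Sindre is living and takes 1/90.
Asgeir is living and takes 1/90.
Tove predeceased; the 1/10 allotted to Tove's branch passes to Tove's issue by representation.
The 1/10 is divided into 4 equal shares of 1/40 among Brynja, Ragna, Gudrun, Hakon.
Brynja predeceased; the 1/40 allotted to Brynja's branch passes to Brynja's issue by representation.
The 1/40 is divided into 3 equal shares of 1/120 among Dagny, Vidar, Ingeborg.
Dagny is living and takes 1/120.
Vidar is living and takes 1/120.
Ingeborg is living and takes 1/120.
Ragna is living and takes 1/40.
Gudrun is living and takes 1/40.
Hakon is living and takes 1/40.
Kolbein predeceased; the 1/10 allotted to Kolbein's branch passes to Kolbein's issue by representation.
The 1/10 is divided into 3 equal shares of 1/30 among Ylva, Solveig, Magnus.
Ylva is living and takes 1/30.
Solveig is living and takes 1/30.
Magnus is living and takes 1/30.

Asgeir 1/90; Dagny 1/120; Eirik 3/5; Frida 1/90; Gudrun 1/40; Hakon 1/40; Hallvard 1/30; Ingeborg 1/120; Magnus 1/30; Njord 1/10; Oskar 1/30; Ragna 1/40; Sindre 1/90; Solveig 1/30; Vidar 1/120; Ylva 1/30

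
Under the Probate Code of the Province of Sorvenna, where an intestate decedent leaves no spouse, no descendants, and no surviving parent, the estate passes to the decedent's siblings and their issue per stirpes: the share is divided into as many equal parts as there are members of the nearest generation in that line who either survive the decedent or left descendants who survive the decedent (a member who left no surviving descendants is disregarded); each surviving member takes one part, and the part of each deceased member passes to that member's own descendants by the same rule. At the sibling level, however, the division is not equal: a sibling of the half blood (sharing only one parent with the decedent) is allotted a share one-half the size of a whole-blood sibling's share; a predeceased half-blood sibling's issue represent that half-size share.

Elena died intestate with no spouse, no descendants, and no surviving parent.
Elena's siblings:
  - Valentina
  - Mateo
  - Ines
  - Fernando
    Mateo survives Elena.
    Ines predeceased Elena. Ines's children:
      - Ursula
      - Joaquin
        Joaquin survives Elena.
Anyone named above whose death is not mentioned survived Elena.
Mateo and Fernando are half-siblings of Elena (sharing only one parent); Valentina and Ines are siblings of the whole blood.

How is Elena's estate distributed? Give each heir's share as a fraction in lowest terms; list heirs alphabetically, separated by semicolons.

Fernando 1/6; Joaquin 1/6; Mateo 1/6; Ursula 1/6; Valentina 1/3

No spouse, descendants, or parent survives, so the estate passes to Elena's siblings per stirpes.
Half-blood siblings count for one-half the weight of whole-blood siblings at the initial division.
Dividing 1 in proportion to weights (total weight 3): Valentina (weight 1) → 1/3; Mateo (weight 1/2) → 1/6; Ines (weight 1) → 1/3; Fernando (weight 1/2) → 1/6.
Valentina is living and takes 1/3.
Mateo is living and takes 1/6.
Ines predeceased; the 1/3 allotted to Ines's branch passes to Ines's issue by representation.
The 1/3 is divided into 2 equal shares of 1/6 among Ursula, Joaquin.
Ursula is living and takes 1/6.
Joaquin is living and takes 1/6.
Fernando is living and takes 1/6.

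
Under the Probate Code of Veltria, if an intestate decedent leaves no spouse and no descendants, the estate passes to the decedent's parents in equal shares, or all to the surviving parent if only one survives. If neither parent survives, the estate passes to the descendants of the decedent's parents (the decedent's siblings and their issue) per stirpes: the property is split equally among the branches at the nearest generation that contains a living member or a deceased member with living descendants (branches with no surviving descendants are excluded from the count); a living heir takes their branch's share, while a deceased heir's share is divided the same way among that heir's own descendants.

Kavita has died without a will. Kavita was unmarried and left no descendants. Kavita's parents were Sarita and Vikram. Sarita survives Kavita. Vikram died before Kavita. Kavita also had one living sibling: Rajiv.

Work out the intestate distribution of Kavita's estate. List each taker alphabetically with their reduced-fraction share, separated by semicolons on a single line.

Sarita 1

Only one parent, Sarita, survives, so Sarita takes the entire estate. The siblings take nothing because a surviving parent has priority.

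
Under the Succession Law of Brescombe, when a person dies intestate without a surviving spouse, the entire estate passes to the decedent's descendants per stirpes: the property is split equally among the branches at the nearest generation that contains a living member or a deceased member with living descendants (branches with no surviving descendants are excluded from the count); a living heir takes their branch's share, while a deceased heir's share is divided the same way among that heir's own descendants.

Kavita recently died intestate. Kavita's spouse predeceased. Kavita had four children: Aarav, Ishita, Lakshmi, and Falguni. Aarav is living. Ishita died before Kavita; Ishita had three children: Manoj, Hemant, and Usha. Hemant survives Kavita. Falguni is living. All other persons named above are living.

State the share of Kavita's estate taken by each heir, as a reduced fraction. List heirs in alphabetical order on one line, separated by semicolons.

There is no surviving spouse, so the entire estate passes to Kavita's descendants per stirpes.
The estate is divided into 4 equal shares of 1/4 among Aarav, Ishita, Lakshmi, Falguni.
Aarav is living and takes 1/4.
Ishita predeceased; the 1/4 allotted to Ishita's branch passes to Ishita's issue by representation.
The 1/4 is divided into 3 equal shares of 1/12 among Manoj, Hemant, Usha.
Manoj is living and takes 1/12.
Hemant is living and takes 1/12.
Usha is living and takes 1/12.
Lakshmi is living and takes 1/4.
Falguni is living and takes 1/4.

Aarav 1/4; Falguni 1/4; Hemant 1/12; Lakshmi 1/4; Manoj 1/12; Usha 1/12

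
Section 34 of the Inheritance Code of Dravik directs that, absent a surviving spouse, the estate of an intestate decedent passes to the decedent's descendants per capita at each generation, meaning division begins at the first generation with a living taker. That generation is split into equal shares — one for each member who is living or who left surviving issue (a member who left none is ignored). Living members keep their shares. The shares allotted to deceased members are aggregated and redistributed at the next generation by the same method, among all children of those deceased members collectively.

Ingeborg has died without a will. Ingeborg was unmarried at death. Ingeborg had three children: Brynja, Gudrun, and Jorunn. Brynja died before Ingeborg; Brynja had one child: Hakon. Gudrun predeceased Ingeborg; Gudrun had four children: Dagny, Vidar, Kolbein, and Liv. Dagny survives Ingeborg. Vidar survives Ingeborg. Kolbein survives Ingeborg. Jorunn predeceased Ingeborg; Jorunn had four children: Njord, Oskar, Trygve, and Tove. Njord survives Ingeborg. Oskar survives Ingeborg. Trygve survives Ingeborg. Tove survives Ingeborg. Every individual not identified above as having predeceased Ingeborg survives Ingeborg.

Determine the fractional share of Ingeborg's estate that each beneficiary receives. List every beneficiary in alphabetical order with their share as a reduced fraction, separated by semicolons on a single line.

There is no surviving spouse, so the entire estate passes to Ingeborg's descendants per capita at each generation.
No one at generation 1 (Brynja, Gudrun, Jorunn) is living; moving to the next generation.
At generation 2 (Hakon, Dagny, Vidar, Kolbein, Liv, Njord, Oskar, Trygve, Tove) there are 9 shares of (1)/9 = 1/9 each.
Living: Hakon, Dagny, Vidar, Kolbein, Liv, Njord, Oskar, Trygve, and Tove — each takes 1/9.

Dagny 1/9; Hakon 1/9; Kolbein 1/9; Liv 1/9; Njord 1/9; Oskar 1/9; Tove 1/9; Trygve 1/9; Vidar 1/9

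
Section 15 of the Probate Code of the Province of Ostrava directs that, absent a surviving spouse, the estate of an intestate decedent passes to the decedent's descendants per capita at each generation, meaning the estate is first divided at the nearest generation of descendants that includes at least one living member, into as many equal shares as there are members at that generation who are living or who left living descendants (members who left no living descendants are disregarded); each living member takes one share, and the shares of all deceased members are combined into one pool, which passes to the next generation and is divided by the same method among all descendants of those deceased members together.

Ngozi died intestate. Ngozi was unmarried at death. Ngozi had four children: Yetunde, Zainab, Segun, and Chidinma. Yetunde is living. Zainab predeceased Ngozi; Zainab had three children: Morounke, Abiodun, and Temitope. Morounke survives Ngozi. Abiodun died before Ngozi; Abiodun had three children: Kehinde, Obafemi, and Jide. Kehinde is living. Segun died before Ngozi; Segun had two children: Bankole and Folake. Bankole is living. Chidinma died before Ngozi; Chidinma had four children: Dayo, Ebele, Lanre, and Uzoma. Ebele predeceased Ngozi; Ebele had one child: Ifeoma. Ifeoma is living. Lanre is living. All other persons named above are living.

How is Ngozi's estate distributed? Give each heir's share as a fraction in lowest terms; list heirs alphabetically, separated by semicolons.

There is no surviving spouse, so the entire estate passes to Ngozi's descendants per capita at each generation.
At generation 1 (Yetunde, Zainab, Segun, Chidinma) there are 4 shares of (1)/4 = 1/4 each.
Living: Yetunde — each takes 1/4.
Deceased: Zainab, Segun, and Chidinma. Their combined 3/4 is pooled and carried to generation 2.
At generation 2 (Morounke, Abiodun, Temitope, Bankole, Folake, Dayo, Ebele, Lanre, Uzoma) there are 9 shares of (3/4)/9 = 1/12 each.
Living: Morounke, Temitope, Bankole, Folake, Dayo, Lanre, and Uzoma — each takes 1/12.
Deceased: Abiodun and Ebele. Their combined 1/6 is pooled and carried to generation 3.
At generation 3 (Kehinde, Obafemi, Jide, Ifeoma) there are 4 shares of (1/6)/4 = 1/24 each.
Living: Kehinde, Obafemi, Jide, and Ifeoma — each takes 1/24.

Bankole 1/12; Dayo 1/12; Folake 1/12; Ifeoma 1/24; Jide 1/24; Kehinde 1/24; Lanre 1/12; Morounke 1/12; Obafemi 1/24; Temitope 1/12; Uzoma 1/12; Yetunde 1/4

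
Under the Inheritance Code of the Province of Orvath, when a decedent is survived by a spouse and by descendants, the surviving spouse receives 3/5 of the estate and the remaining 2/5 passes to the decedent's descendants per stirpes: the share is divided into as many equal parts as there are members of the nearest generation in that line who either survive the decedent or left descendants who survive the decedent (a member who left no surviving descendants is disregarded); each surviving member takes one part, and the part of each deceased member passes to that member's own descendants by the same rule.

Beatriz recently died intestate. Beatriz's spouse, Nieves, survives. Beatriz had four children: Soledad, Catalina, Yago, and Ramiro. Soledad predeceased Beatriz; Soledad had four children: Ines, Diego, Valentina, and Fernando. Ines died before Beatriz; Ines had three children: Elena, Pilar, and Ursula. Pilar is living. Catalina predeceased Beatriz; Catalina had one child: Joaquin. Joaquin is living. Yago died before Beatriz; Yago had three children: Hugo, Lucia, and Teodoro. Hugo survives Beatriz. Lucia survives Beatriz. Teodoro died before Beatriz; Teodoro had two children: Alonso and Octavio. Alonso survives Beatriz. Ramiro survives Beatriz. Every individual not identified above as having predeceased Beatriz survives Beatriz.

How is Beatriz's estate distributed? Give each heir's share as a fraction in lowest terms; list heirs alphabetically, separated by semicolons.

Nieves, as surviving spouse, takes 3/5.
The remaining 2/5 passes to Beatriz's descendants per stirpes.
The 2/5 is divided into 4 equal shares of 1/10 among Soledad, Catalina, Yago, Ramiro.
Soledad predeceased; the 1/10 allotted to Soledad's branch passes to Soledad's issue by representation.
The 1/10 is divided into 4 equal shares of 1/40 among Ines, Diego, Valentina, Fernando.
Ines predeceased; the 1/40 allotted to Ines's branch passes to Ines's issue by representation.
The 1/40 is divided into 3 equal shares of 1/120 among Elena, Pilar, Ursula.
Elena is living and takes 1/120.
Pilar is living and takes 1/120.
Ursula is living and takes 1/120.
Diego is living and takes 1/40.
Valentina is living and takes 1/40.
Fernando is living and takes 1/40.
Catalina predeceased; the 1/10 allotted to Catalina's branch passes to Catalina's issue by representation.
Joaquin is the sole taker at this level and receives the full 1/10.
Yago predeceased; the 1/10 allotted to Yago's branch passes to Yago's issue by representation.
The 1/10 is divided into 3 equal shares of 1/30 among Hugo, Lucia, Teodoro.
Hugo is living and takes 1/30.
Lucia is living and takes 1/30.
Teodoro predeceased; the 1/30 allotted to Teodoro's branch passes to Teodoro's issue by representation.
The 1/30 is divided into 2 equal shares of 1/60 among Alonso, Octavio.
Alonso is living and takes 1/60.
Octavio is living and takes 1/60.
Ramiro is living and takes 1/10.

Alonso 1/60; Diego 1/40; Elena 1/120; Fernando 1/40; Hugo 1/30; Joaquin 1/10; Lucia 1/30; Nieves 3/5; Octavio 1/60; Pilar 1/120; Ramiro 1/10; Ursula 1/120; Valentina 1/40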